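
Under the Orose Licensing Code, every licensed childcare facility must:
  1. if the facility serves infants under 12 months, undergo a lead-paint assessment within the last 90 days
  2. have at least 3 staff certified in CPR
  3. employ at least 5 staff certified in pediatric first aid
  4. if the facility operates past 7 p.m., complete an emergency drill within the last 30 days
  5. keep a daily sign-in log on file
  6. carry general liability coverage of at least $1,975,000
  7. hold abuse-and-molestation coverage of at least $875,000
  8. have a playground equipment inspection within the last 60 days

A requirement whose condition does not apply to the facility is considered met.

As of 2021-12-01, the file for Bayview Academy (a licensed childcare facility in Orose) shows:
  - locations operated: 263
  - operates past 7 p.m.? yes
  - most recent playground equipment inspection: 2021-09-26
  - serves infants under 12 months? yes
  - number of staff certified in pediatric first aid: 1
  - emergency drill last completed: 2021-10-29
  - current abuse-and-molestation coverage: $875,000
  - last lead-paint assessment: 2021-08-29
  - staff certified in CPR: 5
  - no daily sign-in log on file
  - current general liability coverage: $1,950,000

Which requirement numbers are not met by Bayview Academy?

1, 3, 4, 5, 6, 8

1. condition 'serves infants under 12 months' holds; lead-paint assessment 94 days ago vs limit 90 → not met
2. staff certified in CPR 5 ≥ 3 → met
3. staff certified in pediatric first aid 1 < 5 → not met
4. condition 'operates past 7 p.m.' holds; emergency drill 33 days ago vs limit 30 → not met
5. daily sign-in log absent → not met
6. general liability coverage $1,950,000 < $1,975,000 → not met
7. abuse-and-molestation coverage $875,000 ≥ $875,000 → met
8. playground equipment inspection 66 days ago vs limit 60 → not met
Not met: 1, 3, 4, 5, 6, 8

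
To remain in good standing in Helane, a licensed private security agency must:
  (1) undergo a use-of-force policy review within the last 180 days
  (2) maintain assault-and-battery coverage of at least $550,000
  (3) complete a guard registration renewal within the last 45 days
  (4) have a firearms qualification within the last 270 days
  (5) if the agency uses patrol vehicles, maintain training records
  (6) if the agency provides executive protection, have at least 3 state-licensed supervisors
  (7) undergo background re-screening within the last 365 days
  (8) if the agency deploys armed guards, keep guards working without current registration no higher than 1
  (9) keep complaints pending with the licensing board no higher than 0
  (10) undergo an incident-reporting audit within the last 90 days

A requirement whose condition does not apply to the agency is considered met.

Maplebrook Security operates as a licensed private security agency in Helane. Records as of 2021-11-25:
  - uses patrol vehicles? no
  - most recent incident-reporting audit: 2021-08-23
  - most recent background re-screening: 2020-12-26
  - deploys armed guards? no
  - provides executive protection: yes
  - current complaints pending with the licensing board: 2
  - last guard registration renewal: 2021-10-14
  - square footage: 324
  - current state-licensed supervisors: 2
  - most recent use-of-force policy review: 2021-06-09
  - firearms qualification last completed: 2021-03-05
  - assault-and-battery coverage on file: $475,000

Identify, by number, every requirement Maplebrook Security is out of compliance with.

2, 6, 9, 10

1. use-of-force policy review 169 days ago vs limit 180 → met
2. assault-and-battery coverage $475,000 < $550,000 → not met
3. guard registration renewal 42 days ago vs limit 45 → met
4. firearms qualification 265 days ago vs limit 270 → met
5. condition 'uses patrol vehicles' does not hold → requirement n/a → met
6. condition 'provides executive protection' holds; state-licensed supervisors 2 < 3 → not met
7. background re-screening 334 days ago vs limit 365 → met
8. condition 'deploys armed guards' does not hold → requirement n/a → met
9. complaints pending with the licensing board 2 > 0 → not met
10. incident-reporting audit 94 days ago vs limit 90 → not met
Not met: 2, 6, 9, 10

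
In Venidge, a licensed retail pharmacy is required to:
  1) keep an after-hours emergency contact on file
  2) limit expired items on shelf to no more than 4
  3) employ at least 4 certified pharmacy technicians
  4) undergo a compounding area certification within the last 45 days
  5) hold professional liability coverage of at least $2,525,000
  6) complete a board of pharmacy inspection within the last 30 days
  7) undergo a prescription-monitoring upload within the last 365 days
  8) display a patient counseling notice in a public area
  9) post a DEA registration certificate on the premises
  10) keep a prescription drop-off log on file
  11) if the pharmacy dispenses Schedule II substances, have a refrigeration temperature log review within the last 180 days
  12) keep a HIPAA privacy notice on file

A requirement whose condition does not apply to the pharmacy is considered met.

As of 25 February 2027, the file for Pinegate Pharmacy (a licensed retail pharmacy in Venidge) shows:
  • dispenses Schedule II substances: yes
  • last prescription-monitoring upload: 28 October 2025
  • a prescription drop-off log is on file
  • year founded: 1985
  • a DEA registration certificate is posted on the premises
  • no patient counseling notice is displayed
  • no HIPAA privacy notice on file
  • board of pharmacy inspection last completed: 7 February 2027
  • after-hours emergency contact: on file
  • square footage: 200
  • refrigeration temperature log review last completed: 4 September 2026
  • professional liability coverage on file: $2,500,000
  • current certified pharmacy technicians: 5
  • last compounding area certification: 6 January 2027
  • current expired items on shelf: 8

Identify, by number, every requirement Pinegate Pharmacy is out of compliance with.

1. after-hours emergency contact present → met
2. expired items on shelf 8 > 4 → not met
3. certified pharmacy technicians 5 ≥ 4 → met
4. compounding area certification 50 days ago vs limit 45 → not met
5. professional liability coverage $2,500,000 < $2,525,000 → not met
6. board of pharmacy inspection 18 days ago vs limit 30 → met
7. prescription-monitoring upload 485 days ago vs limit 365 → not met
8. patient counseling notice absent → not met
9. DEA registration certificate present → met
10. prescription drop-off log present → met
11. condition 'dispenses Schedule II substances' holds; refrigeration temperature log review 174 days ago vs limit 180 → met
12. HIPAA privacy notice absent → not met
Not met: 2, 4, 5, 7, 8, 12

2, 4, 5, 7, 8, 12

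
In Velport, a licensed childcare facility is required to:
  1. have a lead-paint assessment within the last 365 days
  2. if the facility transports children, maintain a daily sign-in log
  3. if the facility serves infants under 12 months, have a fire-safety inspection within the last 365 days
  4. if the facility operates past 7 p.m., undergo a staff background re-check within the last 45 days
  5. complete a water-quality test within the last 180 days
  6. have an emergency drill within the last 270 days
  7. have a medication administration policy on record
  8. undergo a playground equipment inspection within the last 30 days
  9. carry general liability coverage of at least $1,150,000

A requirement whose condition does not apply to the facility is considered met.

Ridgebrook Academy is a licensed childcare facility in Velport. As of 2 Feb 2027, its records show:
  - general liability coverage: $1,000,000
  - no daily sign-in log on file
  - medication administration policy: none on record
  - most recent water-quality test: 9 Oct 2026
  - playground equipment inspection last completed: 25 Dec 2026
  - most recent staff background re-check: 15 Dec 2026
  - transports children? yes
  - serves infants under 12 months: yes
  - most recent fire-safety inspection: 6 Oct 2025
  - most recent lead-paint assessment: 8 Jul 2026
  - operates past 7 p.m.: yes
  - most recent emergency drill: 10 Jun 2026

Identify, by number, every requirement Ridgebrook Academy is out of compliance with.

1. lead-paint assessment 209 days ago vs limit 365 → met
2. condition 'transports children' holds; daily sign-in log absent → not met
3. condition 'serves infants under 12 months' holds; fire-safety inspection 484 days ago vs limit 365 → not met
4. condition 'operates past 7 p.m.' holds; staff background re-check 49 days ago vs limit 45 → not met
5. water-quality test 116 days ago vs limit 180 → met
6. emergency drill 237 days ago vs limit 270 → met
7. medication administration policy absent → not met
8. playground equipment inspection 39 days ago vs limit 30 → not met
9. general liability coverage $1,000,000 < $1,150,000 → not met
Not met: 2, 3, 4, 7, 8, 9

2, 3, 4, 7, 8, 9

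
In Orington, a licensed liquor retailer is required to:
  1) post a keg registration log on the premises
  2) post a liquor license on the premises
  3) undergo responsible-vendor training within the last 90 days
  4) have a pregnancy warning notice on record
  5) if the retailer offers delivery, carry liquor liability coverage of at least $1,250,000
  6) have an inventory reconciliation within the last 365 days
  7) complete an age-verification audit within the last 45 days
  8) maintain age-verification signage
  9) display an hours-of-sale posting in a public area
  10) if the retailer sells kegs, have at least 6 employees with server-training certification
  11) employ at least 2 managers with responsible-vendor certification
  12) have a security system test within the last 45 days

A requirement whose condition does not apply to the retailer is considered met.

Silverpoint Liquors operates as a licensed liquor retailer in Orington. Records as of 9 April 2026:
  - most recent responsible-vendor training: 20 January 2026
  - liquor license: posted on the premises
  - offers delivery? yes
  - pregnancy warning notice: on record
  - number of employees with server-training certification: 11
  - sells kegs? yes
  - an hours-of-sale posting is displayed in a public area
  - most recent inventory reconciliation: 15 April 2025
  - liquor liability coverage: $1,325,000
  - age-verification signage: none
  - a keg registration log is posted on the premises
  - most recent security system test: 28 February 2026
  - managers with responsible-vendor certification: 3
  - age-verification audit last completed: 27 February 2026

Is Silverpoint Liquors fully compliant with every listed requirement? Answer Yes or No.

No

1. keg registration log present → met
2. liquor license present → met
3. responsible-vendor training 79 days ago vs limit 90 → met
4. pregnancy warning notice present → met
5. condition 'offers delivery' holds; liquor liability coverage $1,325,000 ≥ $1,250,000 → met
6. inventory reconciliation 359 days ago vs limit 365 → met
7. age-verification audit 41 days ago vs limit 45 → met
8. age-verification signage absent → not met
9. hours-of-sale posting present → met
10. condition 'sells kegs' holds; employees with server-training certification 11 ≥ 6 → met
11. managers with responsible-vendor certification 3 ≥ 2 → met
12. security system test 40 days ago vs limit 45 → met
Not met: 8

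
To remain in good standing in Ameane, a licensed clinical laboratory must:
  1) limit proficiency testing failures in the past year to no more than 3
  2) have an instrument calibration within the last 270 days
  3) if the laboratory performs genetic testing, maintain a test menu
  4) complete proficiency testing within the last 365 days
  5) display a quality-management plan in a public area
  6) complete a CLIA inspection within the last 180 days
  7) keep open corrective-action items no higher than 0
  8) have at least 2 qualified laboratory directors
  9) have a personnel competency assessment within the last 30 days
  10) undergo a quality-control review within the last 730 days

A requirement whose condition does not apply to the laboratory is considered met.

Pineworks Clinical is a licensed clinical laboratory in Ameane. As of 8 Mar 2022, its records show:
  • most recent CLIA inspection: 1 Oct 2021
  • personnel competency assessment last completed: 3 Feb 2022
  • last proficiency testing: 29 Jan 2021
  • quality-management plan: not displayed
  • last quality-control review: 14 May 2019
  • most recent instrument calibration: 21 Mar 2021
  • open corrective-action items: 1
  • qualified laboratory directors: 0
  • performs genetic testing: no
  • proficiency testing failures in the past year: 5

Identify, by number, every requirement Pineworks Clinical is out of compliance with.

1. proficiency testing failures in the past year 5 > 3 → not met
2. instrument calibration 352 days ago vs limit 270 → not met
3. condition 'performs genetic testing' does not hold → requirement n/a → met
4. proficiency testing 403 days ago vs limit 365 → not met
5. quality-management plan absent → not met
6. CLIA inspection 158 days ago vs limit 180 → met
7. open corrective-action items 1 > 0 → not met
8. qualified laboratory directors 0 < 2 → not met
9. personnel competency assessment 33 days ago vs limit 30 → not met
10. quality-control review 1029 days ago vs limit 730 → not met
Not met: 1, 2, 4, 5, 7, 8, 9, 10

1, 2, 4, 5, 7, 8, 9, 10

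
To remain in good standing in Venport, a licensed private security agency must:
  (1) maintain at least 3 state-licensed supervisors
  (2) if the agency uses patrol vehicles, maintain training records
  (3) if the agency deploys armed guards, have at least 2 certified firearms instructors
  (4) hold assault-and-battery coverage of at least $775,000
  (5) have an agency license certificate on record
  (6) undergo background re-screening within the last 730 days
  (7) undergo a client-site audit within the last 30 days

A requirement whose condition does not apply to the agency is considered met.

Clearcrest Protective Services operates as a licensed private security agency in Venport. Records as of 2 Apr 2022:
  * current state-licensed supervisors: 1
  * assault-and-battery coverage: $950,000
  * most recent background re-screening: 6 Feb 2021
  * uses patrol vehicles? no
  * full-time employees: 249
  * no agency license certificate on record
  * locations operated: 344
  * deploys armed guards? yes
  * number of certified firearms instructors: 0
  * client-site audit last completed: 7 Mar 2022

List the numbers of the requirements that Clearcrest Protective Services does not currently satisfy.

1, 3, 5

1. state-licensed supervisors 1 < 3 → not met
2. condition 'uses patrol vehicles' does not hold → requirement n/a → met
3. condition 'deploys armed guards' holds; certified firearms instructors 0 < 2 → not met
4. assault-and-battery coverage $950,000 ≥ $775,000 → met
5. agency license certificate absent → not met
6. background re-screening 420 days ago vs limit 730 → met
7. client-site audit 26 days ago vs limit 30 → met
Not met: 1, 3, 5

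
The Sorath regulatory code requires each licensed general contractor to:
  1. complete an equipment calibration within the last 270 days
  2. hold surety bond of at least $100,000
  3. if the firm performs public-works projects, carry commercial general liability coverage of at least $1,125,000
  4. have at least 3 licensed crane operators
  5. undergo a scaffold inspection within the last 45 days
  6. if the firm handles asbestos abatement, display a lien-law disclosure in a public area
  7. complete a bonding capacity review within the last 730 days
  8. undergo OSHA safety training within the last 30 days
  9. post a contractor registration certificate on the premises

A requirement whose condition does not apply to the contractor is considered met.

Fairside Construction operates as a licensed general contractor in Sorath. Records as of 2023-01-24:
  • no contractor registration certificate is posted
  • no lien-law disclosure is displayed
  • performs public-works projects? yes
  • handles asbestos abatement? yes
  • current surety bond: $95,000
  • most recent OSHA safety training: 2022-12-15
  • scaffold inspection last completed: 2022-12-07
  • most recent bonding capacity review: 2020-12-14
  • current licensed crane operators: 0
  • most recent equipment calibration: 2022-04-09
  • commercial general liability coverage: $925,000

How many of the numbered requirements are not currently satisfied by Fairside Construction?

9

1. equipment calibration 290 days ago vs limit 270 → not met
2. surety bond $95,000 < $100,000 → not met
3. condition 'performs public-works projects' holds; commercial general liability coverage $925,000 < $1,125,000 → not met
4. licensed crane operators 0 < 3 → not met
5. scaffold inspection 48 days ago vs limit 45 → not met
6. condition 'handles asbestos abatement' holds; lien-law disclosure absent → not met
7. bonding capacity review 771 days ago vs limit 730 → not met
8. OSHA safety training 40 days ago vs limit 30 → not met
9. contractor registration certificate absent → not met
Not met: 9 of 9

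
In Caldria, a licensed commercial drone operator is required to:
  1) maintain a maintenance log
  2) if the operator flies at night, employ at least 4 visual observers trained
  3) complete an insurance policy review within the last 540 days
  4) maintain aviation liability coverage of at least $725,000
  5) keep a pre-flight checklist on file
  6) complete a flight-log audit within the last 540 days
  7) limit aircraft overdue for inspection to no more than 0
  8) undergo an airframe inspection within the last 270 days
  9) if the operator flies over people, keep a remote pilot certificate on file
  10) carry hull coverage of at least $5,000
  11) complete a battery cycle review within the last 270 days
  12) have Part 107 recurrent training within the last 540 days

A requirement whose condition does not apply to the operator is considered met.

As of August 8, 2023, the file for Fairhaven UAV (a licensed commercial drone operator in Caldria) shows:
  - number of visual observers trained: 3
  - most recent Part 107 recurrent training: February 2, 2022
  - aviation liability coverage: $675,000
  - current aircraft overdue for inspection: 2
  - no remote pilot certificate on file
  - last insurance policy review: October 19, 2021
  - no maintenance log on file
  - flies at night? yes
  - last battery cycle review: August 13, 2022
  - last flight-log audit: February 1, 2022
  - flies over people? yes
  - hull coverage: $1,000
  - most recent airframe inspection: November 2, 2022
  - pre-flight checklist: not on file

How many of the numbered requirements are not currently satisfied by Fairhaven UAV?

12

1. maintenance log absent → not met
2. condition 'flies at night' holds; visual observers trained 3 < 4 → not met
3. insurance policy review 658 days ago vs limit 540 → not met
4. aviation liability coverage $675,000 < $725,000 → not met
5. pre-flight checklist absent → not met
6. flight-log audit 553 days ago vs limit 540 → not met
7. aircraft overdue for inspection 2 > 0 → not met
8. airframe inspection 279 days ago vs limit 270 → not met
9. condition 'flies over people' holds; remote pilot certificate absent → not met
10. hull coverage $1,000 < $5,000 → not met
11. battery cycle review 360 days ago vs limit 270 → not met
12. Part 107 recurrent training 552 days ago vs limit 540 → not met
Not met: 12 of 12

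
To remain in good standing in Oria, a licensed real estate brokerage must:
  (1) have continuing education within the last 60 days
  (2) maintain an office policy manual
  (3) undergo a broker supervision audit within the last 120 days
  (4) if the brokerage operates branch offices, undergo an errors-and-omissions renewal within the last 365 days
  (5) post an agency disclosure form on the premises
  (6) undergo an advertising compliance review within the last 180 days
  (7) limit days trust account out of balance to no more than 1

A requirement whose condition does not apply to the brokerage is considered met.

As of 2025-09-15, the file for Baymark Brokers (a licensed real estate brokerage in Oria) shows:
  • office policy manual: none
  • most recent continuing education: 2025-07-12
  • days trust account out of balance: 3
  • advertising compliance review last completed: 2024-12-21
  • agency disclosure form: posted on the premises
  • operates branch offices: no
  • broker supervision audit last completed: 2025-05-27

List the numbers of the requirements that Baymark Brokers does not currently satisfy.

1, 2, 6, 7

1. continuing education 65 days ago vs limit 60 → not met
2. office policy manual absent → not met
3. broker supervision audit 111 days ago vs limit 120 → met
4. condition 'operates branch offices' does not hold → requirement n/a → met
5. agency disclosure form present → met
6. advertising compliance review 268 days ago vs limit 180 → not met
7. days trust account out of balance 3 > 1 → not met
Not met: 1, 2, 6, 7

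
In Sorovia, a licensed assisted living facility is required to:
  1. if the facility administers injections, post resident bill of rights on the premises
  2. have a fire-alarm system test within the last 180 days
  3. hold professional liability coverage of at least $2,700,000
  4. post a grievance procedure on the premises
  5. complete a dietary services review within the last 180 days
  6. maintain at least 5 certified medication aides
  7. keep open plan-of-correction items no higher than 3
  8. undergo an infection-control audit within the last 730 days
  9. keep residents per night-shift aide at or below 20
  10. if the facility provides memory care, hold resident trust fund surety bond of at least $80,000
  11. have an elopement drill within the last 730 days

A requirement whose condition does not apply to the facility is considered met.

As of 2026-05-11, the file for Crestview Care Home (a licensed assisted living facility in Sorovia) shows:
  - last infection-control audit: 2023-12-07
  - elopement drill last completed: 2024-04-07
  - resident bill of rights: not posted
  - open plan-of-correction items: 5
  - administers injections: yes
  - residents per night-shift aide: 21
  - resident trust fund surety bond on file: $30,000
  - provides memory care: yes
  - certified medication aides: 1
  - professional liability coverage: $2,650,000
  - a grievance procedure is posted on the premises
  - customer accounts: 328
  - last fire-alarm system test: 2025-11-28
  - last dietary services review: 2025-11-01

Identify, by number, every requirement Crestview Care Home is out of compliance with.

1. condition 'administers injections' holds; resident bill of rights absent → not met
2. fire-alarm system test 164 days ago vs limit 180 → met
3. professional liability coverage $2,650,000 < $2,700,000 → not met
4. grievance procedure present → met
5. dietary services review 191 days ago vs limit 180 → not met
6. certified medication aides 1 < 5 → not met
7. open plan-of-correction items 5 > 3 → not met
8. infection-control audit 886 days ago vs limit 730 → not met
9. residents per night-shift aide 21 > 20 → not met
10. condition 'provides memory care' holds; resident trust fund surety bond $30,000 < $80,000 → not met
11. elopement drill 764 days ago vs limit 730 → not met
Not met: 1, 3, 5, 6, 7, 8, 9, 10, 11

1, 3, 5, 6, 7, 8, 9, 10, 11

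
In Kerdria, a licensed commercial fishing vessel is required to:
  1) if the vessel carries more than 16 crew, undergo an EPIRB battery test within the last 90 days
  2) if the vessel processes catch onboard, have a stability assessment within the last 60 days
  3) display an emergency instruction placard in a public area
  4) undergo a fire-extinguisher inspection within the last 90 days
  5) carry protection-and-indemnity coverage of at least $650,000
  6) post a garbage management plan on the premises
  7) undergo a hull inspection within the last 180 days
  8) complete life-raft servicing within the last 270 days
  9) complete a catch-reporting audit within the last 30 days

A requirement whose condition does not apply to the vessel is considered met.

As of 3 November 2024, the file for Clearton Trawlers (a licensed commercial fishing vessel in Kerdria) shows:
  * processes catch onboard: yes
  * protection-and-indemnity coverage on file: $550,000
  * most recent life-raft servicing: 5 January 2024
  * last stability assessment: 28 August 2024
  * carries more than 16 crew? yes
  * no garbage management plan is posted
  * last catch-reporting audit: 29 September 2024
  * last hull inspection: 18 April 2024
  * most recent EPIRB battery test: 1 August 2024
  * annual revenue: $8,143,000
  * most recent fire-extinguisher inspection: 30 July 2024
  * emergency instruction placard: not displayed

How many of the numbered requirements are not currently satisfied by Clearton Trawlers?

9

1. condition 'carries more than 16 crew' holds; EPIRB battery test 94 days ago vs limit 90 → not met
2. condition 'processes catch onboard' holds; stability assessment 67 days ago vs limit 60 → not met
3. emergency instruction placard absent → not met
4. fire-extinguisher inspection 96 days ago vs limit 90 → not met
5. protection-and-indemnity coverage $550,000 < $650,000 → not met
6. garbage management plan absent → not met
7. hull inspection 199 days ago vs limit 180 → not met
8. life-raft servicing 303 days ago vs limit 270 → not met
9. catch-reporting audit 35 days ago vs limit 30 → not met
Not met: 9 of 9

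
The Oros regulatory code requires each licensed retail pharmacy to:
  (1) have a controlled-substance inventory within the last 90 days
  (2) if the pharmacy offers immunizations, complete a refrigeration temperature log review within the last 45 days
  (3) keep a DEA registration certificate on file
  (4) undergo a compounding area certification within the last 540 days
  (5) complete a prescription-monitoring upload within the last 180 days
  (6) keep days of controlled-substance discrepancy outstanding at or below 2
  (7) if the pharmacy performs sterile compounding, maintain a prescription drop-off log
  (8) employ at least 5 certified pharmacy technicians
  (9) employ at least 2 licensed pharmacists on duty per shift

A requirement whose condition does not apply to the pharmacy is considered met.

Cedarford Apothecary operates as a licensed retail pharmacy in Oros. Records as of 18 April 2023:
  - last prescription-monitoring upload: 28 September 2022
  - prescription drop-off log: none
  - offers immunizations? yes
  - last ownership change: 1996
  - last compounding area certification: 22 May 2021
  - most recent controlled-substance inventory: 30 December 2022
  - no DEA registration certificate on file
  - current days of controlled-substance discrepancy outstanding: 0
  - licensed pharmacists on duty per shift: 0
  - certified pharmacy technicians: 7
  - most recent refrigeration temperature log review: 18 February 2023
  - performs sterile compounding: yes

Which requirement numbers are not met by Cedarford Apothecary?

1. controlled-substance inventory 109 days ago vs limit 90 → not met
2. condition 'offers immunizations' holds; refrigeration temperature log review 59 days ago vs limit 45 → not met
3. DEA registration certificate absent → not met
4. compounding area certification 696 days ago vs limit 540 → not met
5. prescription-monitoring upload 202 days ago vs limit 180 → not met
6. days of controlled-substance discrepancy outstanding 0 ≤ 2 → met
7. condition 'performs sterile compounding' holds; prescription drop-off log absent → not met
8. certified pharmacy technicians 7 ≥ 5 → met
9. licensed pharmacists on duty per shift 0 < 2 → not met
Not met: 1, 2, 3, 4, 5, 7, 9

1, 2, 3, 4, 5, 7, 9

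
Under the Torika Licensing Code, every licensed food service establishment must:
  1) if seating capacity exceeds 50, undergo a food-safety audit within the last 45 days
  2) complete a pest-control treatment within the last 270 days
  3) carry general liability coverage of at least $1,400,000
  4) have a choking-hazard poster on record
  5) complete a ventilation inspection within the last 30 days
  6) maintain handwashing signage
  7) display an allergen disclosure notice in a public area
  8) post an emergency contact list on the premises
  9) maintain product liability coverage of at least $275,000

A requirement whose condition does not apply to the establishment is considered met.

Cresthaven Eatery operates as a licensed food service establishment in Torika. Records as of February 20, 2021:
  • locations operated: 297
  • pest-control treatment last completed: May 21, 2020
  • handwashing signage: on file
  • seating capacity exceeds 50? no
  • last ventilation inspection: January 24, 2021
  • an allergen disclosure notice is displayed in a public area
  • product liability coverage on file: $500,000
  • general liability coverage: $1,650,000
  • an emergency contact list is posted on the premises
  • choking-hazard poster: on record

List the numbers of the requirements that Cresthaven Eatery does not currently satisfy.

2

1. condition 'seating capacity exceeds 50' does not hold → requirement n/a → met
2. pest-control treatment 275 days ago vs limit 270 → not met
3. general liability coverage $1,650,000 ≥ $1,400,000 → met
4. choking-hazard poster present → met
5. ventilation inspection 27 days ago vs limit 30 → met
6. handwashing signage present → met
7. allergen disclosure notice present → met
8. emergency contact list present → met
9. product liability coverage $500,000 ≥ $275,000 → met
Not met: 2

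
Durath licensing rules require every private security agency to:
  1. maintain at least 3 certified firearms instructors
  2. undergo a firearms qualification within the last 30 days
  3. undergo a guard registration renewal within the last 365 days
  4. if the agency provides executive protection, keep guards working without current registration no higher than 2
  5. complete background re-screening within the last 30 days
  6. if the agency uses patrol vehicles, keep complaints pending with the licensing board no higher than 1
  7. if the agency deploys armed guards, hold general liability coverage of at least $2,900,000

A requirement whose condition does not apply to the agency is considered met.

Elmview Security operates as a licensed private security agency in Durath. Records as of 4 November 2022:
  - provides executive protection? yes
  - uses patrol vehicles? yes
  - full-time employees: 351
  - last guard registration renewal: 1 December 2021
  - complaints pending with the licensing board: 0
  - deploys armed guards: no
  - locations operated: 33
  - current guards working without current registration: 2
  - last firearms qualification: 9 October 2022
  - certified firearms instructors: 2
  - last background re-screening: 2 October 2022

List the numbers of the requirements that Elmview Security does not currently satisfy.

1, 5

1. certified firearms instructors 2 < 3 → not met
2. firearms qualification 26 days ago vs limit 30 → met
3. guard registration renewal 338 days ago vs limit 365 → met
4. condition 'provides executive protection' holds; guards working without current registration 2 ≤ 2 → met
5. background re-screening 33 days ago vs limit 30 → not met
6. condition 'uses patrol vehicles' holds; complaints pending with the licensing board 0 ≤ 1 → met
7. condition 'deploys armed guards' does not hold → requirement n/a → met
Not met: 1, 5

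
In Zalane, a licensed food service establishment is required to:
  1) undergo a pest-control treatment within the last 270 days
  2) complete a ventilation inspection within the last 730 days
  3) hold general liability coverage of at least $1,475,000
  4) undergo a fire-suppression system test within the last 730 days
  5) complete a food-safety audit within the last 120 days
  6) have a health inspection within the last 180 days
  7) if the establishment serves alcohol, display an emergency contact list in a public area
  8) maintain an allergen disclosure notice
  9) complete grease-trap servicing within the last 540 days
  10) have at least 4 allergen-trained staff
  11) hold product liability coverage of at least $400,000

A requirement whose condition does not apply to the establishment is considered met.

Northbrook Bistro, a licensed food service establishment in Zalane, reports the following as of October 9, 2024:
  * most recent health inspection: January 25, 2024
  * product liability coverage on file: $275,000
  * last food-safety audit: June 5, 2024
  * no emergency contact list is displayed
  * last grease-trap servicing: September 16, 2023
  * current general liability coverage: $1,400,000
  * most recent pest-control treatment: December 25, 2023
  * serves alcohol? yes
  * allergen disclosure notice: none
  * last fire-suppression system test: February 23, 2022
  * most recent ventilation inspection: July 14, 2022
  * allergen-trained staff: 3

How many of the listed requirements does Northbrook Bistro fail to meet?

1. pest-control treatment 289 days ago vs limit 270 → not met
2. ventilation inspection 818 days ago vs limit 730 → not met
3. general liability coverage $1,400,000 < $1,475,000 → not met
4. fire-suppression system test 959 days ago vs limit 730 → not met
5. food-safety audit 126 days ago vs limit 120 → not met
6. health inspection 258 days ago vs limit 180 → not met
7. condition 'serves alcohol' holds; emergency contact list absent → not met
8. allergen disclosure notice absent → not met
9. grease-trap servicing 389 days ago vs limit 540 → met
10. allergen-trained staff 3 < 4 → not met
11. product liability coverage $275,000 < $400,000 → not met
Not met: 10 of 11

10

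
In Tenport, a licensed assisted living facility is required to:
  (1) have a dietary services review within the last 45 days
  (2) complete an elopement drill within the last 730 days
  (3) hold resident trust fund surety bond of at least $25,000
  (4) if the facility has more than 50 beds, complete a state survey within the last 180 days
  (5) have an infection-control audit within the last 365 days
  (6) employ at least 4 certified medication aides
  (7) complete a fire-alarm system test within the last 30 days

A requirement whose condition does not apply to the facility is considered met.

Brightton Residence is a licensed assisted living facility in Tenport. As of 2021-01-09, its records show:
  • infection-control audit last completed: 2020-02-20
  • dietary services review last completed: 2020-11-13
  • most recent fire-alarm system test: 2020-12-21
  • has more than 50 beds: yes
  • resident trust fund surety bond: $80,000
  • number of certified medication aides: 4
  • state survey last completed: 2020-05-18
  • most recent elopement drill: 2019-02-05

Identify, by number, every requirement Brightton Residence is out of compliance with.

1, 4

1. dietary services review 57 days ago vs limit 45 → not met
2. elopement drill 704 days ago vs limit 730 → met
3. resident trust fund surety bond $80,000 ≥ $25,000 → met
4. condition 'has more than 50 beds' holds; state survey 236 days ago vs limit 180 → not met
5. infection-control audit 324 days ago vs limit 365 → met
6. certified medication aides 4 ≥ 4 → met
7. fire-alarm system test 19 days ago vs limit 30 → met
Not met: 1, 4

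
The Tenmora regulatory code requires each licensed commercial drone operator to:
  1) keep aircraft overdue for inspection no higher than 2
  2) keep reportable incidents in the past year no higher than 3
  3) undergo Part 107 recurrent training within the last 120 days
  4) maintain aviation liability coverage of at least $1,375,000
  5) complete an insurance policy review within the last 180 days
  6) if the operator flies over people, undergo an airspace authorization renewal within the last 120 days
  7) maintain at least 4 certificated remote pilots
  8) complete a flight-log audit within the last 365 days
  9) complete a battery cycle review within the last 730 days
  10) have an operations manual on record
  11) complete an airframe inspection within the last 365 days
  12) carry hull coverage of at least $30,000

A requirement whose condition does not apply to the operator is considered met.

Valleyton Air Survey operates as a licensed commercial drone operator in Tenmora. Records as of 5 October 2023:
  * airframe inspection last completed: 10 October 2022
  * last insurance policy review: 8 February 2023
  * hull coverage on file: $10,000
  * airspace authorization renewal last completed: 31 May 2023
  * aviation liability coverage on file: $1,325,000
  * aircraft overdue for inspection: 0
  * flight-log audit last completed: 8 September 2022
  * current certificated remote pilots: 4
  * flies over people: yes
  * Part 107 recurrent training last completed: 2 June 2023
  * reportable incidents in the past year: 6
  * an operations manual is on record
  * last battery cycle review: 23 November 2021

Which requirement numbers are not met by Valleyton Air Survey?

2, 3, 4, 5, 6, 8, 12

1. aircraft overdue for inspection 0 ≤ 2 → met
2. reportable incidents in the past year 6 > 3 → not met
3. Part 107 recurrent training 125 days ago vs limit 120 → not met
4. aviation liability coverage $1,325,000 < $1,375,000 → not met
5. insurance policy review 239 days ago vs limit 180 → not met
6. condition 'flies over people' holds; airspace authorization renewal 127 days ago vs limit 120 → not met
7. certificated remote pilots 4 ≥ 4 → met
8. flight-log audit 392 days ago vs limit 365 → not met
9. battery cycle review 681 days ago vs limit 730 → met
10. operations manual present → met
11. airframe inspection 360 days ago vs limit 365 → met
12. hull coverage $10,000 < $30,000 → not met
Not met: 2, 3, 4, 5, 6, 8, 12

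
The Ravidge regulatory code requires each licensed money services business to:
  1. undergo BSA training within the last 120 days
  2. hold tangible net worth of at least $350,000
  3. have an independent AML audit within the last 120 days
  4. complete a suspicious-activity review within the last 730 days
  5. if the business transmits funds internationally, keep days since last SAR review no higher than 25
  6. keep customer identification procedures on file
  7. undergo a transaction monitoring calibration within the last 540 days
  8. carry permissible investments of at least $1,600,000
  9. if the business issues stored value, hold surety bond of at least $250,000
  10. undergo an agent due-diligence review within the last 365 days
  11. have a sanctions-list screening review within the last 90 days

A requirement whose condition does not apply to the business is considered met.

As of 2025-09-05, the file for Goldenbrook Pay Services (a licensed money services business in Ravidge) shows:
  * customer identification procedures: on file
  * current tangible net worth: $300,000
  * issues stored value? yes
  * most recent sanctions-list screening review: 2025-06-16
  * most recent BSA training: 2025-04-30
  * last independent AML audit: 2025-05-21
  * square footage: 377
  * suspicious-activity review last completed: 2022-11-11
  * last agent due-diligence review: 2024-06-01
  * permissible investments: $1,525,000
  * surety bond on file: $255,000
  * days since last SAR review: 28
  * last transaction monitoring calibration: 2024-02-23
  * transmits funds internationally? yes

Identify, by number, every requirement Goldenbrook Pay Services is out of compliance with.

1. BSA training 128 days ago vs limit 120 → not met
2. tangible net worth $300,000 < $350,000 → not met
3. independent AML audit 107 days ago vs limit 120 → met
4. suspicious-activity review 1029 days ago vs limit 730 → not met
5. condition 'transmits funds internationally' holds; days since last SAR review 28 > 25 → not met
6. customer identification procedures present → met
7. transaction monitoring calibration 560 days ago vs limit 540 → not met
8. permissible investments $1,525,000 < $1,600,000 → not met
9. condition 'issues stored value' holds; surety bond $255,000 ≥ $250,000 → met
10. agent due-diligence review 461 days ago vs limit 365 → not met
11. sanctions-list screening review 81 days ago vs limit 90 → met
Not met: 1, 2, 4, 5, 7, 8, 10

1, 2, 4, 5, 7, 8, 10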